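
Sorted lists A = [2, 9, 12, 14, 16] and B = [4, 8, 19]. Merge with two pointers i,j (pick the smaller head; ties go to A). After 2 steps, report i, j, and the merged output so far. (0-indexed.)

i=0 j=0: A[i]=2<=B[j]=4 take 2, i++
i=1 j=0: A[i]=9>B[j]=4 take 4, j++

i=1, j=1, merged so far=[2, 4]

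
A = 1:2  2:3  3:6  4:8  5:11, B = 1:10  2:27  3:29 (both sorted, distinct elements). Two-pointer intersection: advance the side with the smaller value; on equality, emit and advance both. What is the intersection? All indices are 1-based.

intersection = []

[i=1,j=1] 2<10 → i++
[i=2,j=1] 3<10 → i++
[i=3,j=1] 6<10 → i++
[i=4,j=1] 8<10 → i++
[i=5,j=1] 11>10 → j++
[i=5,j=2] 11<27 → i++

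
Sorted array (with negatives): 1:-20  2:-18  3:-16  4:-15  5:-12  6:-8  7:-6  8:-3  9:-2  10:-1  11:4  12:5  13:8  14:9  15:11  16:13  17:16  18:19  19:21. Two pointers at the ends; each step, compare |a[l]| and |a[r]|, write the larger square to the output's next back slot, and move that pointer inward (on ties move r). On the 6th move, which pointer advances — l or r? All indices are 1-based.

[1,19] |-20|<=|21| out[19]=441 → r--
[1,18] |-20|>|19| out[18]=400 → l++
[2,18] |-18|<=|19| out[17]=361 → r--
[2,17] |-18|>|16| out[16]=324 → l++
[3,17] |-16|<=|16| out[15]=256 → r--
[3,16] |-16|>|13| out[14]=256 → l++

l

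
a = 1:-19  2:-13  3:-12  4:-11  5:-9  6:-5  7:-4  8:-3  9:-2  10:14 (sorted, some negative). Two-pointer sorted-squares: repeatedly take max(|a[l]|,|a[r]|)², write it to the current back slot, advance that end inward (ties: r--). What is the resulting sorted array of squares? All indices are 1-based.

[4, 9, 16, 25, 81, 121, 144, 169, 196, 361]

l=1 r=10: |-19|>|14| out[10]=361, l++
l=2 r=10: |-13|<=|14| out[9]=196, r--
l=2 r=9: |-13|>|-2| out[8]=169, l++
l=3 r=9: |-12|>|-2| out[7]=144, l++
l=4 r=9: |-11|>|-2| out[6]=121, l++
l=5 r=9: |-9|>|-2| out[5]=81, l++
l=6 r=9: |-5|>|-2| out[4]=25, l++
l=7 r=9: |-4|>|-2| out[3]=16, l++
l=8 r=9: |-3|>|-2| out[2]=9, l++
l=9 r=9: |-2|<=|-2| out[1]=4, r--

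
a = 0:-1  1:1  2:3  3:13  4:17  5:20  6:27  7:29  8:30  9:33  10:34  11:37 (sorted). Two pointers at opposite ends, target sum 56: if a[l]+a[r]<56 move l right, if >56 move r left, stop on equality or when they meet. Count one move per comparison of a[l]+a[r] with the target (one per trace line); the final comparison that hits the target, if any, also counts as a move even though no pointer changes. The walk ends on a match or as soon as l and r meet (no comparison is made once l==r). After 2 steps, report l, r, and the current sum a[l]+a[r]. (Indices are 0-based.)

l=2, r=11, sum=40

[0,11] -1+37=36 <56 → l++
[1,11] 1+37=38 <56 → l++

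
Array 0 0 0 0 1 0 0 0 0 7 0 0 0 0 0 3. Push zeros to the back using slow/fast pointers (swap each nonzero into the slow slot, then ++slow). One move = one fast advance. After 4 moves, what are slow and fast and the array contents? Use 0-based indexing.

slow=0, fast=4, a=[0, 0, 0, 0, 1, 0, 0, 0, 0, 7, 0, 0, 0, 0, 0, 3]

(s=0,f=0) a[fast]=0 → fast++
(s=0,f=1) a[fast]=0 → fast++
(s=0,f=2) a[fast]=0 → fast++
(s=0,f=3) a[fast]=0 → fast++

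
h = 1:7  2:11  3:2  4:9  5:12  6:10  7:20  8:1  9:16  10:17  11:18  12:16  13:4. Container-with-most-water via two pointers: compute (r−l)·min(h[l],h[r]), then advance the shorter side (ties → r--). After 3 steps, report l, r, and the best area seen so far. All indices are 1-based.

l=1 r=13: min(7,4)*12=48 best=48 *, r--
l=1 r=12: min(7,16)*11=77 best=77 *, l++
l=2 r=12: min(11,16)*10=110 best=110 *, l++

l=3, r=12, best area=110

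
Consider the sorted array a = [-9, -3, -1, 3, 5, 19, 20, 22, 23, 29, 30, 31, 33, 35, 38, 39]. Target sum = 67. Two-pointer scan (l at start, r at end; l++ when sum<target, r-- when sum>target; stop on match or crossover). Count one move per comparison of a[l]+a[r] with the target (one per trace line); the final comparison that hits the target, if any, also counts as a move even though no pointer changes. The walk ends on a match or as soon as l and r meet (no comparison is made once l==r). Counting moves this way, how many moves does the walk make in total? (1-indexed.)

[1,16] -9+39=30 <67 → l++
[2,16] -3+39=36 <67 → l++
[3,16] -1+39=38 <67 → l++
[4,16] 3+39=42 <67 → l++
[5,16] 5+39=44 <67 → l++
[6,16] 19+39=58 <67 → l++
[7,16] 20+39=59 <67 → l++
[8,16] 22+39=61 <67 → l++
[9,16] 23+39=62 <67 → l++
[10,16] 29+39=68 >67 → r--
[10,15] 29+38=67 → found

11 moves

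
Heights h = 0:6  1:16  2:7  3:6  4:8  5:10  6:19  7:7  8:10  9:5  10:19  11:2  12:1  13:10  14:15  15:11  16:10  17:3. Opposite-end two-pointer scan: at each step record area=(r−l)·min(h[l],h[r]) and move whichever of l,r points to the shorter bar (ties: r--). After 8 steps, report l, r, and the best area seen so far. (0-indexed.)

[0,17] min(6,3)*17=51 best=51 * → r--
[0,16] min(6,10)*16=96 best=96 * → l++
[1,16] min(16,10)*15=150 best=150 * → r--
[1,15] min(16,11)*14=154 best=154 * → r--
[1,14] min(16,15)*13=195 best=195 * → r--
[1,13] min(16,10)*12=120 best=195 → r--
[1,12] min(16,1)*11=11 best=195 → r--
[1,11] min(16,2)*10=20 best=195 → r--

l=1, r=10, best area=195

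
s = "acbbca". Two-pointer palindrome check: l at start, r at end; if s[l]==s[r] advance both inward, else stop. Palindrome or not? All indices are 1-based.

palindrome

[1,6] 'a'=='a' → l++,r--
[2,5] 'c'=='c' → l++,r--
[3,4] 'b'=='b' → l++,r--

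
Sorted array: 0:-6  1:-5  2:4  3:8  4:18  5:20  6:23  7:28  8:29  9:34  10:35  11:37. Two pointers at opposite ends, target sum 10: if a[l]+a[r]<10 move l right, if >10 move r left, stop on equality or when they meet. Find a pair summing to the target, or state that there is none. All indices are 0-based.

no pair

l=0 r=11: -6+37=31 >10, r--
l=0 r=10: -6+35=29 >10, r--
l=0 r=9: -6+34=28 >10, r--
l=0 r=8: -6+29=23 >10, r--
l=0 r=7: -6+28=22 >10, r--
l=0 r=6: -6+23=17 >10, r--
l=0 r=5: -6+20=14 >10, r--
l=0 r=4: -6+18=12 >10, r--
l=0 r=3: -6+8=2 <10, l++
l=1 r=3: -5+8=3 <10, l++
l=2 r=3: 4+8=12 >10, r--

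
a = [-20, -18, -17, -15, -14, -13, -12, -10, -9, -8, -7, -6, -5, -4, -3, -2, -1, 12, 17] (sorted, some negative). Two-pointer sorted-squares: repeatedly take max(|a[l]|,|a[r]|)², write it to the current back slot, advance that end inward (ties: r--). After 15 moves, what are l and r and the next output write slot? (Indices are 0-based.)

l=13, r=16, next write slot=3

[0,18] |-20|>|17| out[18]=400 → l++
[1,18] |-18|>|17| out[17]=324 → l++
[2,18] |-17|<=|17| out[16]=289 → r--
[2,17] |-17|>|12| out[15]=289 → l++
[3,17] |-15|>|12| out[14]=225 → l++
[4,17] |-14|>|12| out[13]=196 → l++
[5,17] |-13|>|12| out[12]=169 → l++
[6,17] |-12|<=|12| out[11]=144 → r--
[6,16] |-12|>|-1| out[10]=144 → l++
[7,16] |-10|>|-1| out[9]=100 → l++
[8,16] |-9|>|-1| out[8]=81 → l++
[9,16] |-8|>|-1| out[7]=64 → l++
[10,16] |-7|>|-1| out[6]=49 → l++
[11,16] |-6|>|-1| out[5]=36 → l++
[12,16] |-5|>|-1| out[4]=25 → l++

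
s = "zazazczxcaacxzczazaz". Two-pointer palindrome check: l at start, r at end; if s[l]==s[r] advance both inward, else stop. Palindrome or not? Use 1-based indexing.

[1,20] 'z'=='z' → l++,r--
[2,19] 'a'=='a' → l++,r--
[3,18] 'z'=='z' → l++,r--
[4,17] 'a'=='a' → l++,r--
[5,16] 'z'=='z' → l++,r--
[6,15] 'c'=='c' → l++,r--
[7,14] 'z'=='z' → l++,r--
[8,13] 'x'=='x' → l++,r--
[9,12] 'c'=='c' → l++,r--
[10,11] 'a'=='a' → l++,r--

palindrome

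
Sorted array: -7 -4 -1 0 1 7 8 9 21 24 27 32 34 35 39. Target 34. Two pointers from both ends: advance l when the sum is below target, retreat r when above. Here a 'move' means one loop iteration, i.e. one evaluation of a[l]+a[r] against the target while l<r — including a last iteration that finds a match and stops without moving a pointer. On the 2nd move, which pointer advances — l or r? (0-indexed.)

[0,14] -7+39=32 <34 → l++
[1,14] -4+39=35 >34 → r--

r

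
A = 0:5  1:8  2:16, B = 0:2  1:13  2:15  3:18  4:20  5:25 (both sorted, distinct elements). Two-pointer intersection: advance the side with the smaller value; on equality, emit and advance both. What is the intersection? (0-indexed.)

i=0 j=0: 5>2, j++
i=0 j=1: 5<13, i++
i=1 j=1: 8<13, i++
i=2 j=1: 16>13, j++
i=2 j=2: 16>15, j++
i=2 j=3: 16<18, i++

intersection = []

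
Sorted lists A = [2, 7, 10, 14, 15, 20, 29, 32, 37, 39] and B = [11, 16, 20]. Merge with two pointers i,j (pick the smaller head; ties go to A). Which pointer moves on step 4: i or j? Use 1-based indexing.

[i=1,j=1] A[i]=2<=B[j]=11 take 2 → i++
[i=2,j=1] A[i]=7<=B[j]=11 take 7 → i++
[i=3,j=1] A[i]=10<=B[j]=11 take 10 → i++
[i=4,j=1] A[i]=14>B[j]=11 take 11 → j++

j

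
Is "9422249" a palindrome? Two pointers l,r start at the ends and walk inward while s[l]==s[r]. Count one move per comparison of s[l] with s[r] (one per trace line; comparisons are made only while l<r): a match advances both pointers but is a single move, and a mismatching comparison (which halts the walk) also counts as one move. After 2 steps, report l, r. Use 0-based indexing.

l=2, r=4

l=0 r=6: '9'=='9', l++,r--
l=1 r=5: '4'=='4', l++,r--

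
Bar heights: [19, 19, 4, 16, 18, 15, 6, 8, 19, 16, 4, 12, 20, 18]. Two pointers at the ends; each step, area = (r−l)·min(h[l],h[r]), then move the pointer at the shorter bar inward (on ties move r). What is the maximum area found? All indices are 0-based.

[0,13] min(19,18)*13=234 best=234 * → r--
[0,12] min(19,20)*12=228 best=234 → l++
[1,12] min(19,20)*11=209 best=234 → l++
[2,12] min(4,20)*10=40 best=234 → l++
[3,12] min(16,20)*9=144 best=234 → l++
[4,12] min(18,20)*8=144 best=234 → l++
[5,12] min(15,20)*7=105 best=234 → l++
[6,12] min(6,20)*6=36 best=234 → l++
[7,12] min(8,20)*5=40 best=234 → l++
[8,12] min(19,20)*4=76 best=234 → l++
[9,12] min(16,20)*3=48 best=234 → l++
[10,12] min(4,20)*2=8 best=234 → l++
[11,12] min(12,20)*1=12 best=234 → l++

max area = 234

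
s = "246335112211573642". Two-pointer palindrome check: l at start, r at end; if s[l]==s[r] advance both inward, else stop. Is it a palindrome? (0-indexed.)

not a palindrome (mismatch at 4,13)

l=0 r=17: '2'=='2', l++,r--
l=1 r=16: '4'=='4', l++,r--
l=2 r=15: '6'=='6', l++,r--
l=3 r=14: '3'=='3', l++,r--
l=4 r=13: '3'!='7', stop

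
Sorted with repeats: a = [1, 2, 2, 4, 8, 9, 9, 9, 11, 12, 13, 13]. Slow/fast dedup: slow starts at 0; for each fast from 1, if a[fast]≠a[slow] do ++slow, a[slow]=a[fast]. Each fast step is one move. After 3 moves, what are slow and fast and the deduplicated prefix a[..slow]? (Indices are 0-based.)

slow=2, fast=4, prefix=[1, 2, 4]

(s=0,f=1) a[fast]=2≠a[slow]=1 write a[1]=2 → slow++,fast++
(s=1,f=2) a[fast]=2=a[slow] dup → fast++
(s=1,f=3) a[fast]=4≠a[slow]=2 write a[2]=4 → slow++,fast++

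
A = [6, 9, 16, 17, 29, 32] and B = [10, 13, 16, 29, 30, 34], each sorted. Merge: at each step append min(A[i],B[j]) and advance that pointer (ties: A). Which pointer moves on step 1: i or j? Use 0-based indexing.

i

i=0 j=0: A[i]=6<=B[j]=10 take 6, i++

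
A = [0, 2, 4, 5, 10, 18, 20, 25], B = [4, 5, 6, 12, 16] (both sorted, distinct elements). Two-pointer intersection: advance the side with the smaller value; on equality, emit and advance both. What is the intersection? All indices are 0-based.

intersection = [4, 5]

[i=0,j=0] 0<4 → i++
[i=1,j=0] 2<4 → i++
[i=2,j=0] 4==4 emit → i++,j++
[i=3,j=1] 5==5 emit → i++,j++
[i=4,j=2] 10>6 → j++
[i=4,j=3] 10<12 → i++
[i=5,j=3] 18>12 → j++
[i=5,j=4] 18>16 → j++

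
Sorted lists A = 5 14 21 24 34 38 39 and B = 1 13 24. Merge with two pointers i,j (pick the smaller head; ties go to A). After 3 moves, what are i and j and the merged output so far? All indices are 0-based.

i=0 j=0: A[i]=5>B[j]=1 take 1, j++
i=0 j=1: A[i]=5<=B[j]=13 take 5, i++
i=1 j=1: A[i]=14>B[j]=13 take 13, j++

i=1, j=2, merged so far=[1, 5, 13]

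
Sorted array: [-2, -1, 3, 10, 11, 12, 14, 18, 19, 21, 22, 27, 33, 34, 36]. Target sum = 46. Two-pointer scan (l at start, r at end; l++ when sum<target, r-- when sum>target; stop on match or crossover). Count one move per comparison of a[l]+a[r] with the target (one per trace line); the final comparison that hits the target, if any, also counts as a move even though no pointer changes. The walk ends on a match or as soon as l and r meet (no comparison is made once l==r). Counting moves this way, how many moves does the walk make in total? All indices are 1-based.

[1,15] -2+36=34 <46 → l++
[2,15] -1+36=35 <46 → l++
[3,15] 3+36=39 <46 → l++
[4,15] 10+36=46 → found

4 moves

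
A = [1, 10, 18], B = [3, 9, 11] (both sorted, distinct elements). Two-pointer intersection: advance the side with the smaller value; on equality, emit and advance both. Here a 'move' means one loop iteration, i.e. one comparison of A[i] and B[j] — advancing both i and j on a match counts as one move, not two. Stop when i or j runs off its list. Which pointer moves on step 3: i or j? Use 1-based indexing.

[i=1,j=1] 1<3 → i++
[i=2,j=1] 10>3 → j++
[i=2,j=2] 10>9 → j++

j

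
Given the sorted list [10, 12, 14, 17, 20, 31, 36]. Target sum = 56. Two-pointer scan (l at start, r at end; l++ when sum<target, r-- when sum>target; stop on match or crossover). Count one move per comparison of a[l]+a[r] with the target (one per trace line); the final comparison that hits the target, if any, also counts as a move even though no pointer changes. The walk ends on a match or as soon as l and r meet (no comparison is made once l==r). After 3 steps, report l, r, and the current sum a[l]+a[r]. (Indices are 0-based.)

l=3, r=6, sum=53

l=0 r=6: 10+36=46 <56, l++
l=1 r=6: 12+36=48 <56, l++
l=2 r=6: 14+36=50 <56, l++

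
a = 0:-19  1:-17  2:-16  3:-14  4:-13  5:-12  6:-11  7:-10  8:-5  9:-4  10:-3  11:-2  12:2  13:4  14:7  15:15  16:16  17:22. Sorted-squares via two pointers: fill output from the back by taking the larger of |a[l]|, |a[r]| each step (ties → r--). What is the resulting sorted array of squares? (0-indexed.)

[4, 4, 9, 16, 16, 25, 49, 100, 121, 144, 169, 196, 225, 256, 256, 289, 361, 484]

[0,17] |-19|<=|22| out[17]=484 → r--
[0,16] |-19|>|16| out[16]=361 → l++
[1,16] |-17|>|16| out[15]=289 → l++
[2,16] |-16|<=|16| out[14]=256 → r--
[2,15] |-16|>|15| out[13]=256 → l++
[3,15] |-14|<=|15| out[12]=225 → r--
[3,14] |-14|>|7| out[11]=196 → l++
[4,14] |-13|>|7| out[10]=169 → l++
[5,14] |-12|>|7| out[9]=144 → l++
[6,14] |-11|>|7| out[8]=121 → l++
[7,14] |-10|>|7| out[7]=100 → l++
[8,14] |-5|<=|7| out[6]=49 → r--
[8,13] |-5|>|4| out[5]=25 → l++
[9,13] |-4|<=|4| out[4]=16 → r--
[9,12] |-4|>|2| out[3]=16 → l++
[10,12] |-3|>|2| out[2]=9 → l++
[11,12] |-2|<=|2| out[1]=4 → r--
[11,11] |-2|<=|-2| out[0]=4 → r--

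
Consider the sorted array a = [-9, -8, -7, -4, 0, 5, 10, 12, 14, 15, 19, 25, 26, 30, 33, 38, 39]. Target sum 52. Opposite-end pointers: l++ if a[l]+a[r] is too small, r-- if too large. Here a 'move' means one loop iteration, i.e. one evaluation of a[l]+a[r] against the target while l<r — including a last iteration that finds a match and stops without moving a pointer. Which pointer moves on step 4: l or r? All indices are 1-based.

l

l=1 r=17: -9+39=30 <52, l++
l=2 r=17: -8+39=31 <52, l++
l=3 r=17: -7+39=32 <52, l++
l=4 r=17: -4+39=35 <52, l++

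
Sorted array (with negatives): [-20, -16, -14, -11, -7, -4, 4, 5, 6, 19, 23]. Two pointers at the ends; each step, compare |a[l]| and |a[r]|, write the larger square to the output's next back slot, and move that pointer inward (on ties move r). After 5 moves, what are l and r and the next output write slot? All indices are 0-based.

l=3, r=8, next write slot=5

[0,10] |-20|<=|23| out[10]=529 → r--
[0,9] |-20|>|19| out[9]=400 → l++
[1,9] |-16|<=|19| out[8]=361 → r--
[1,8] |-16|>|6| out[7]=256 → l++
[2,8] |-14|>|6| out[6]=196 → l++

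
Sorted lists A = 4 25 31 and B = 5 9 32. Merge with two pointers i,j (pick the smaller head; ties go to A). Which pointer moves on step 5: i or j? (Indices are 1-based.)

[i=1,j=1] A[i]=4<=B[j]=5 take 4 → i++
[i=2,j=1] A[i]=25>B[j]=5 take 5 → j++
[i=2,j=2] A[i]=25>B[j]=9 take 9 → j++
[i=2,j=3] A[i]=25<=B[j]=32 take 25 → i++
[i=3,j=3] A[i]=31<=B[j]=32 take 31 → i++

i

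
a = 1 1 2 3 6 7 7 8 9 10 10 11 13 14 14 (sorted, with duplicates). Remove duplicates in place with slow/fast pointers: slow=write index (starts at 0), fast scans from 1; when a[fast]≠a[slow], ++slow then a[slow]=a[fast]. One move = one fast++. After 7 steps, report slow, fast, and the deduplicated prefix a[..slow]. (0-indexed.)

slow=5, fast=8, prefix=[1, 2, 3, 6, 7, 8]

(s=0,f=1) a[fast]=1=a[slow] dup → fast++
(s=0,f=2) a[fast]=2≠a[slow]=1 write a[1]=2 → slow++,fast++
(s=1,f=3) a[fast]=3≠a[slow]=2 write a[2]=3 → slow++,fast++
(s=2,f=4) a[fast]=6≠a[slow]=3 write a[3]=6 → slow++,fast++
(s=3,f=5) a[fast]=7≠a[slow]=6 write a[4]=7 → slow++,fast++
(s=4,f=6) a[fast]=7=a[slow] dup → fast++
(s=4,f=7) a[fast]=8≠a[slow]=7 write a[5]=8 → slow++,fast++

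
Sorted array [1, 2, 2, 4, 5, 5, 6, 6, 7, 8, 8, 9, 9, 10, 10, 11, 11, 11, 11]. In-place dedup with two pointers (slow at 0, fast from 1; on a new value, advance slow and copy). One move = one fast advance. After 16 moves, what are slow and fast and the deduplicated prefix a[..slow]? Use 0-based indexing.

slow=9, fast=17, prefix=[1, 2, 4, 5, 6, 7, 8, 9, 10, 11]

(s=0,f=1) a[fast]=2≠a[slow]=1 write a[1]=2 → slow++,fast++
(s=1,f=2) a[fast]=2=a[slow] dup → fast++
(s=1,f=3) a[fast]=4≠a[slow]=2 write a[2]=4 → slow++,fast++
(s=2,f=4) a[fast]=5≠a[slow]=4 write a[3]=5 → slow++,fast++
(s=3,f=5) a[fast]=5=a[slow] dup → fast++
(s=3,f=6) a[fast]=6≠a[slow]=5 write a[4]=6 → slow++,fast++
(s=4,f=7) a[fast]=6=a[slow] dup → fast++
(s=4,f=8) a[fast]=7≠a[slow]=6 write a[5]=7 → slow++,fast++
(s=5,f=9) a[fast]=8≠a[slow]=7 write a[6]=8 → slow++,fast++
(s=6,f=10) a[fast]=8=a[slow] dup → fast++
(s=6,f=11) a[fast]=9≠a[slow]=8 write a[7]=9 → slow++,fast++
(s=7,f=12) a[fast]=9=a[slow] dup → fast++
(s=7,f=13) a[fast]=10≠a[slow]=9 write a[8]=10 → slow++,fast++
(s=8,f=14) a[fast]=10=a[slow] dup → fast++
(s=8,f=15) a[fast]=11≠a[slow]=10 write a[9]=11 → slow++,fast++
(s=9,f=16) a[fast]=11=a[slow] dup → fast++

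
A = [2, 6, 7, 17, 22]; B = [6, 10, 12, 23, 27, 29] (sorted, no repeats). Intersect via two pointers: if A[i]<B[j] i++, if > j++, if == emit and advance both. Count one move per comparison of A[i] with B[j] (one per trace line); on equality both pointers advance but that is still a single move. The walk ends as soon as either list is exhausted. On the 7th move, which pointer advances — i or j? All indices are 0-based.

i

[i=0,j=0] 2<6 → i++
[i=1,j=0] 6==6 emit → i++,j++
[i=2,j=1] 7<10 → i++
[i=3,j=1] 17>10 → j++
[i=3,j=2] 17>12 → j++
[i=3,j=3] 17<23 → i++
[i=4,j=3] 22<23 → i++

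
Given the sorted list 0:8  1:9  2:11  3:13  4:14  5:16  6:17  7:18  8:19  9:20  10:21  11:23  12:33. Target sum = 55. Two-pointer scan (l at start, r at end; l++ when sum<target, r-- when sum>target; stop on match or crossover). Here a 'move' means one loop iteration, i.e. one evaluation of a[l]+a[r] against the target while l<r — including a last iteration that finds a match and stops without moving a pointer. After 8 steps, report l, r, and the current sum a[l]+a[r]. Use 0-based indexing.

l=8, r=12, sum=52

[0,12] 8+33=41 <55 → l++
[1,12] 9+33=42 <55 → l++
[2,12] 11+33=44 <55 → l++
[3,12] 13+33=46 <55 → l++
[4,12] 14+33=47 <55 → l++
[5,12] 16+33=49 <55 → l++
[6,12] 17+33=50 <55 → l++
[7,12] 18+33=51 <55 → l++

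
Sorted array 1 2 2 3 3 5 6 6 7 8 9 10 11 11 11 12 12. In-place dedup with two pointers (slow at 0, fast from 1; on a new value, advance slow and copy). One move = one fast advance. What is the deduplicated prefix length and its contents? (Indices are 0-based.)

length 11; prefix = [1, 2, 3, 5, 6, 7, 8, 9, 10, 11, 12]

(s=0,f=1) a[fast]=2≠a[slow]=1 write a[1]=2 → slow++,fast++
(s=1,f=2) a[fast]=2=a[slow] dup → fast++
(s=1,f=3) a[fast]=3≠a[slow]=2 write a[2]=3 → slow++,fast++
(s=2,f=4) a[fast]=3=a[slow] dup → fast++
(s=2,f=5) a[fast]=5≠a[slow]=3 write a[3]=5 → slow++,fast++
(s=3,f=6) a[fast]=6≠a[slow]=5 write a[4]=6 → slow++,fast++
(s=4,f=7) a[fast]=6=a[slow] dup → fast++
(s=4,f=8) a[fast]=7≠a[slow]=6 write a[5]=7 → slow++,fast++
(s=5,f=9) a[fast]=8≠a[slow]=7 write a[6]=8 → slow++,fast++
(s=6,f=10) a[fast]=9≠a[slow]=8 write a[7]=9 → slow++,fast++
(s=7,f=11) a[fast]=10≠a[slow]=9 write a[8]=10 → slow++,fast++
(s=8,f=12) a[fast]=11≠a[slow]=10 write a[9]=11 → slow++,fast++
(s=9,f=13) a[fast]=11=a[slow] dup → fast++
(s=9,f=14) a[fast]=11=a[slow] dup → fast++
(s=9,f=15) a[fast]=12≠a[slow]=11 write a[10]=12 → slow++,fast++
(s=10,f=16) a[fast]=12=a[slow] dup → fast++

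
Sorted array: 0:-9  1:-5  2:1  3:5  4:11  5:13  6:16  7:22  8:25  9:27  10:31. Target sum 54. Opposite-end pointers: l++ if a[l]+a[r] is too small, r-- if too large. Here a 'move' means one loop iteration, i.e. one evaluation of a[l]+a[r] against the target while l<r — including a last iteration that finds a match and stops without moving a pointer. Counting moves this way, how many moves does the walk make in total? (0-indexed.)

l=0 r=10: -9+31=22 <54, l++
l=1 r=10: -5+31=26 <54, l++
l=2 r=10: 1+31=32 <54, l++
l=3 r=10: 5+31=36 <54, l++
l=4 r=10: 11+31=42 <54, l++
l=5 r=10: 13+31=44 <54, l++
l=6 r=10: 16+31=47 <54, l++
l=7 r=10: 22+31=53 <54, l++
l=8 r=10: 25+31=56 >54, r--
l=8 r=9: 25+27=52 <54, l++

10 moves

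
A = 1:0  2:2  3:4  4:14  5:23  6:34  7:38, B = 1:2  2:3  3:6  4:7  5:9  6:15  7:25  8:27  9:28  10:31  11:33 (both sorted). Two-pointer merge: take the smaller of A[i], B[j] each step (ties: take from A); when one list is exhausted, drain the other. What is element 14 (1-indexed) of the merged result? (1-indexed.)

[i=1,j=1] A[i]=0<=B[j]=2 take 0 → i++
[i=2,j=1] A[i]=2<=B[j]=2 take 2 → i++
[i=3,j=1] A[i]=4>B[j]=2 take 2 → j++
[i=3,j=2] A[i]=4>B[j]=3 take 3 → j++
[i=3,j=3] A[i]=4<=B[j]=6 take 4 → i++
[i=4,j=3] A[i]=14>B[j]=6 take 6 → j++
[i=4,j=4] A[i]=14>B[j]=7 take 7 → j++
[i=4,j=5] A[i]=14>B[j]=9 take 9 → j++
[i=4,j=6] A[i]=14<=B[j]=15 take 14 → i++
[i=5,j=6] A[i]=23>B[j]=15 take 15 → j++
[i=5,j=7] A[i]=23<=B[j]=25 take 23 → i++
[i=6,j=7] A[i]=34>B[j]=25 take 25 → j++
[i=6,j=8] A[i]=34>B[j]=27 take 27 → j++
[i=6,j=9] A[i]=34>B[j]=28 take 28 → j++
[i=6,j=10] A[i]=34>B[j]=31 take 31 → j++
[i=6,j=11] A[i]=34>B[j]=33 take 33 → j++
[i=6,j=12] B done, take A[i]=34 → i++
[i=7,j=12] B done, take A[i]=38 → i++

merged[14] = 28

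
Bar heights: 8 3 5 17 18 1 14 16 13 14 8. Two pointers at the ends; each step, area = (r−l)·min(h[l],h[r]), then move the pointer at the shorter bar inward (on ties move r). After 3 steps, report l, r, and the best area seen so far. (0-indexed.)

l=0 r=10: min(8,8)*10=80 best=80 *, r--
l=0 r=9: min(8,14)*9=72 best=80, l++
l=1 r=9: min(3,14)*8=24 best=80, l++

l=2, r=9, best area=80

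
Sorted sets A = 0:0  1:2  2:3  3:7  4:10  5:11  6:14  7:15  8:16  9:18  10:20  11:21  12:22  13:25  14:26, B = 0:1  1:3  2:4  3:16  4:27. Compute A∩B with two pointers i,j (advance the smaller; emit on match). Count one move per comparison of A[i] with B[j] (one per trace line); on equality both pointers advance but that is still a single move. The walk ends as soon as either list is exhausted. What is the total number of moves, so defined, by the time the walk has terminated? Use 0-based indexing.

17 moves

[i=0,j=0] 0<1 → i++
[i=1,j=0] 2>1 → j++
[i=1,j=1] 2<3 → i++
[i=2,j=1] 3==3 emit → i++,j++
[i=3,j=2] 7>4 → j++
[i=3,j=3] 7<16 → i++
[i=4,j=3] 10<16 → i++
[i=5,j=3] 11<16 → i++
[i=6,j=3] 14<16 → i++
[i=7,j=3] 15<16 → i++
[i=8,j=3] 16==16 emit → i++,j++
[i=9,j=4] 18<27 → i++
[i=10,j=4] 20<27 → i++
[i=11,j=4] 21<27 → i++
[i=12,j=4] 22<27 → i++
[i=13,j=4] 25<27 → i++
[i=14,j=4] 26<27 → i++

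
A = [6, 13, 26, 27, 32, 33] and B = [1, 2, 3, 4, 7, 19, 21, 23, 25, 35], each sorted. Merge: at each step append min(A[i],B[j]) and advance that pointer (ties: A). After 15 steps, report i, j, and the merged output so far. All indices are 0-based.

i=6, j=9, merged so far=[1, 2, 3, 4, 6, 7, 13, 19, 21, 23, 25, 26, 27, 32, 33]

i=0 j=0: A[i]=6>B[j]=1 take 1, j++
i=0 j=1: A[i]=6>B[j]=2 take 2, j++
i=0 j=2: A[i]=6>B[j]=3 take 3, j++
i=0 j=3: A[i]=6>B[j]=4 take 4, j++
i=0 j=4: A[i]=6<=B[j]=7 take 6, i++
i=1 j=4: A[i]=13>B[j]=7 take 7, j++
i=1 j=5: A[i]=13<=B[j]=19 take 13, i++
i=2 j=5: A[i]=26>B[j]=19 take 19, j++
i=2 j=6: A[i]=26>B[j]=21 take 21, j++
i=2 j=7: A[i]=26>B[j]=23 take 23, j++
i=2 j=8: A[i]=26>B[j]=25 take 25, j++
i=2 j=9: A[i]=26<=B[j]=35 take 26, i++
i=3 j=9: A[i]=27<=B[j]=35 take 27, i++
i=4 j=9: A[i]=32<=B[j]=35 take 32, i++
i=5 j=9: A[i]=33<=B[j]=35 take 33, i++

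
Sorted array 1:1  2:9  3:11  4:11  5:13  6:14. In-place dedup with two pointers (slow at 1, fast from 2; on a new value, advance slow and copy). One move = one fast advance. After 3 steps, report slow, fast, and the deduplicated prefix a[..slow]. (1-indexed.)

(s=1,f=2) a[fast]=9≠a[slow]=1 write a[2]=9 → slow++,fast++
(s=2,f=3) a[fast]=11≠a[slow]=9 write a[3]=11 → slow++,fast++
(s=3,f=4) a[fast]=11=a[slow] dup → fast++

slow=3, fast=5, prefix=[1, 9, 11]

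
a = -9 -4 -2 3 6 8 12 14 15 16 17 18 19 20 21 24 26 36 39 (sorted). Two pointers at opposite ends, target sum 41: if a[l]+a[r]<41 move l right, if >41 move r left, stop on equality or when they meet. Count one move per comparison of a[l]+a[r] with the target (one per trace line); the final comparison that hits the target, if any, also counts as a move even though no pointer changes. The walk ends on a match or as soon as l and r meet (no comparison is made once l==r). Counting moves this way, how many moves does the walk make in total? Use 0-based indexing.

11 moves

[0,18] -9+39=30 <41 → l++
[1,18] -4+39=35 <41 → l++
[2,18] -2+39=37 <41 → l++
[3,18] 3+39=42 >41 → r--
[3,17] 3+36=39 <41 → l++
[4,17] 6+36=42 >41 → r--
[4,16] 6+26=32 <41 → l++
[5,16] 8+26=34 <41 → l++
[6,16] 12+26=38 <41 → l++
[7,16] 14+26=40 <41 → l++
[8,16] 15+26=41 → found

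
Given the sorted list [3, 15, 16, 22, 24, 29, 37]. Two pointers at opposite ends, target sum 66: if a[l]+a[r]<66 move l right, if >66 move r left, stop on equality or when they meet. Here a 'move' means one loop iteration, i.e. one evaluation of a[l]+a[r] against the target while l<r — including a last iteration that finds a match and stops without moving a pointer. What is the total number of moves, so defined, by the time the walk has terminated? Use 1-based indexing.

l=1 r=7: 3+37=40 <66, l++
l=2 r=7: 15+37=52 <66, l++
l=3 r=7: 16+37=53 <66, l++
l=4 r=7: 22+37=59 <66, l++
l=5 r=7: 24+37=61 <66, l++
l=6 r=7: 29+37=66, found

6 moves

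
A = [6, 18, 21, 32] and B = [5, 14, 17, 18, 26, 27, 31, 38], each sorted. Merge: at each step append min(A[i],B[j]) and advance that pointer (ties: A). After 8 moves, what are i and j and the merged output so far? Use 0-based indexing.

[i=0,j=0] A[i]=6>B[j]=5 take 5 → j++
[i=0,j=1] A[i]=6<=B[j]=14 take 6 → i++
[i=1,j=1] A[i]=18>B[j]=14 take 14 → j++
[i=1,j=2] A[i]=18>B[j]=17 take 17 → j++
[i=1,j=3] A[i]=18<=B[j]=18 take 18 → i++
[i=2,j=3] A[i]=21>B[j]=18 take 18 → j++
[i=2,j=4] A[i]=21<=B[j]=26 take 21 → i++
[i=3,j=4] A[i]=32>B[j]=26 take 26 → j++

i=3, j=5, merged so far=[5, 6, 14, 17, 18, 18, 21, 26]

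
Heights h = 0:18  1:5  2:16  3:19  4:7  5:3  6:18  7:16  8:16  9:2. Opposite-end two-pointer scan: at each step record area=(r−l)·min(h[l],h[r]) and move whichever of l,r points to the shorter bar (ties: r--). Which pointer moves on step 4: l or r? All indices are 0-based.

l=0 r=9: min(18,2)*9=18 best=18 *, r--
l=0 r=8: min(18,16)*8=128 best=128 *, r--
l=0 r=7: min(18,16)*7=112 best=128, r--
l=0 r=6: min(18,18)*6=108 best=128, r--

r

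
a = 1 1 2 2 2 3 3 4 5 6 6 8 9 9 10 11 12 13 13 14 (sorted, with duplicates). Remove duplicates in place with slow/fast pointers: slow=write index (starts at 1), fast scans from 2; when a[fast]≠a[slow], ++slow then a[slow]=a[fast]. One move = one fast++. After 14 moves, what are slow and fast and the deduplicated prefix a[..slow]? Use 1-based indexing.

(s=1,f=2) a[fast]=1=a[slow] dup → fast++
(s=1,f=3) a[fast]=2≠a[slow]=1 write a[2]=2 → slow++,fast++
(s=2,f=4) a[fast]=2=a[slow] dup → fast++
(s=2,f=5) a[fast]=2=a[slow] dup → fast++
(s=2,f=6) a[fast]=3≠a[slow]=2 write a[3]=3 → slow++,fast++
(s=3,f=7) a[fast]=3=a[slow] dup → fast++
(s=3,f=8) a[fast]=4≠a[slow]=3 write a[4]=4 → slow++,fast++
(s=4,f=9) a[fast]=5≠a[slow]=4 write a[5]=5 → slow++,fast++
(s=5,f=10) a[fast]=6≠a[slow]=5 write a[6]=6 → slow++,fast++
(s=6,f=11) a[fast]=6=a[slow] dup → fast++
(s=6,f=12) a[fast]=8≠a[slow]=6 write a[7]=8 → slow++,fast++
(s=7,f=13) a[fast]=9≠a[slow]=8 write a[8]=9 → slow++,fast++
(s=8,f=14) a[fast]=9=a[slow] dup → fast++
(s=8,f=15) a[fast]=10≠a[slow]=9 write a[9]=10 → slow++,fast++

slow=9, fast=16, prefix=[1, 2, 3, 4, 5, 6, 8, 9, 10]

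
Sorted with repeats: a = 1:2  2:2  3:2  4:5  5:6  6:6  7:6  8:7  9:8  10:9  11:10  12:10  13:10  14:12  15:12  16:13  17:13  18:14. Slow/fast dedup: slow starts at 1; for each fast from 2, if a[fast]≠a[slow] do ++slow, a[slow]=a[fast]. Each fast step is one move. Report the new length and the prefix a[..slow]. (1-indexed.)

length 10; prefix = [2, 5, 6, 7, 8, 9, 10, 12, 13, 14]

slow=1 fast=2: a[fast]=2=a[slow] dup, fast++
slow=1 fast=3: a[fast]=2=a[slow] dup, fast++
slow=1 fast=4: a[fast]=5≠a[slow]=2 write a[2]=5, slow++,fast++
slow=2 fast=5: a[fast]=6≠a[slow]=5 write a[3]=6, slow++,fast++
slow=3 fast=6: a[fast]=6=a[slow] dup, fast++
slow=3 fast=7: a[fast]=6=a[slow] dup, fast++
slow=3 fast=8: a[fast]=7≠a[slow]=6 write a[4]=7, slow++,fast++
slow=4 fast=9: a[fast]=8≠a[slow]=7 write a[5]=8, slow++,fast++
slow=5 fast=10: a[fast]=9≠a[slow]=8 write a[6]=9, slow++,fast++
slow=6 fast=11: a[fast]=10≠a[slow]=9 write a[7]=10, slow++,fast++
slow=7 fast=12: a[fast]=10=a[slow] dup, fast++
slow=7 fast=13: a[fast]=10=a[slow] dup, fast++
slow=7 fast=14: a[fast]=12≠a[slow]=10 write a[8]=12, slow++,fast++
slow=8 fast=15: a[fast]=12=a[slow] dup, fast++
slow=8 fast=16: a[fast]=13≠a[slow]=12 write a[9]=13, slow++,fast++
slow=9 fast=17: a[fast]=13=a[slow] dup, fast++
slow=9 fast=18: a[fast]=14≠a[slow]=13 write a[10]=14, slow++,fast++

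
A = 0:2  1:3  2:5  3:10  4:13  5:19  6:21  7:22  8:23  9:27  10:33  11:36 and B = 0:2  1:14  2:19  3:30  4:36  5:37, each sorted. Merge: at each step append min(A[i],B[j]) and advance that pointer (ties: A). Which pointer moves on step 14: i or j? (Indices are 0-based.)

[i=0,j=0] A[i]=2<=B[j]=2 take 2 → i++
[i=1,j=0] A[i]=3>B[j]=2 take 2 → j++
[i=1,j=1] A[i]=3<=B[j]=14 take 3 → i++
[i=2,j=1] A[i]=5<=B[j]=14 take 5 → i++
[i=3,j=1] A[i]=10<=B[j]=14 take 10 → i++
[i=4,j=1] A[i]=13<=B[j]=14 take 13 → i++
[i=5,j=1] A[i]=19>B[j]=14 take 14 → j++
[i=5,j=2] A[i]=19<=B[j]=19 take 19 → i++
[i=6,j=2] A[i]=21>B[j]=19 take 19 → j++
[i=6,j=3] A[i]=21<=B[j]=30 take 21 → i++
[i=7,j=3] A[i]=22<=B[j]=30 take 22 → i++
[i=8,j=3] A[i]=23<=B[j]=30 take 23 → i++
[i=9,j=3] A[i]=27<=B[j]=30 take 27 → i++
[i=10,j=3] A[i]=33>B[j]=30 take 30 → j++

j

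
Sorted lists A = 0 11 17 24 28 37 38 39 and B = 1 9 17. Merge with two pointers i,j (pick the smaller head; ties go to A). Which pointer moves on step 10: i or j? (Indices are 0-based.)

i=0 j=0: A[i]=0<=B[j]=1 take 0, i++
i=1 j=0: A[i]=11>B[j]=1 take 1, j++
i=1 j=1: A[i]=11>B[j]=9 take 9, j++
i=1 j=2: A[i]=11<=B[j]=17 take 11, i++
i=2 j=2: A[i]=17<=B[j]=17 take 17, i++
i=3 j=2: A[i]=24>B[j]=17 take 17, j++
i=3 j=3: B done, take A[i]=24, i++
i=4 j=3: B done, take A[i]=28, i++
i=5 j=3: B done, take A[i]=37, i++
i=6 j=3: B done, take A[i]=38, i++

i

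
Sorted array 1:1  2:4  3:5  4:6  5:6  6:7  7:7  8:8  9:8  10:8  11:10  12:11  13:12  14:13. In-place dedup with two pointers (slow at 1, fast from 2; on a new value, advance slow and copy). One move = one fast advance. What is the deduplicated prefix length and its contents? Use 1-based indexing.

(s=1,f=2) a[fast]=4≠a[slow]=1 write a[2]=4 → slow++,fast++
(s=2,f=3) a[fast]=5≠a[slow]=4 write a[3]=5 → slow++,fast++
(s=3,f=4) a[fast]=6≠a[slow]=5 write a[4]=6 → slow++,fast++
(s=4,f=5) a[fast]=6=a[slow] dup → fast++
(s=4,f=6) a[fast]=7≠a[slow]=6 write a[5]=7 → slow++,fast++
(s=5,f=7) a[fast]=7=a[slow] dup → fast++
(s=5,f=8) a[fast]=8≠a[slow]=7 write a[6]=8 → slow++,fast++
(s=6,f=9) a[fast]=8=a[slow] dup → fast++
(s=6,f=10) a[fast]=8=a[slow] dup → fast++
(s=6,f=11) a[fast]=10≠a[slow]=8 write a[7]=10 → slow++,fast++
(s=7,f=12) a[fast]=11≠a[slow]=10 write a[8]=11 → slow++,fast++
(s=8,f=13) a[fast]=12≠a[slow]=11 write a[9]=12 → slow++,fast++
(s=9,f=14) a[fast]=13≠a[slow]=12 write a[10]=13 → slow++,fast++

length 10; prefix = [1, 4, 5, 6, 7, 8, 10, 11, 12, 13]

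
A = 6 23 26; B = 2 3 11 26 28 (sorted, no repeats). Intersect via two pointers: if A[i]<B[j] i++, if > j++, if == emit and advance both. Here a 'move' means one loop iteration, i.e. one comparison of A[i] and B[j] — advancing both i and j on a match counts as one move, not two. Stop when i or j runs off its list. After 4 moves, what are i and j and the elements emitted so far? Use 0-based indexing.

i=1, j=3, emitted=[]

[i=0,j=0] 6>2 → j++
[i=0,j=1] 6>3 → j++
[i=0,j=2] 6<11 → i++
[i=1,j=2] 23>11 → j++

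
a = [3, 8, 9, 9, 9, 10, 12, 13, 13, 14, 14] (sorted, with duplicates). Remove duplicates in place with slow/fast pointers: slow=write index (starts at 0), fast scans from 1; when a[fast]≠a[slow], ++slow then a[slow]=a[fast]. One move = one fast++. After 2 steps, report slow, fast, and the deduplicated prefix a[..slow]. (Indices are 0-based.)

slow=0 fast=1: a[fast]=8≠a[slow]=3 write a[1]=8, slow++,fast++
slow=1 fast=2: a[fast]=9≠a[slow]=8 write a[2]=9, slow++,fast++

slow=2, fast=3, prefix=[3, 8, 9]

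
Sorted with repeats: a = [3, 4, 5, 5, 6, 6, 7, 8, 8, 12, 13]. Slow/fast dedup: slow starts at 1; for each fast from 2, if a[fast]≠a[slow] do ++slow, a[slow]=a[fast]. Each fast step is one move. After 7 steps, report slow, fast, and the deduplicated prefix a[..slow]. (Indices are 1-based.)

slow=6, fast=9, prefix=[3, 4, 5, 6, 7, 8]

slow=1 fast=2: a[fast]=4≠a[slow]=3 write a[2]=4, slow++,fast++
slow=2 fast=3: a[fast]=5≠a[slow]=4 write a[3]=5, slow++,fast++
slow=3 fast=4: a[fast]=5=a[slow] dup, fast++
slow=3 fast=5: a[fast]=6≠a[slow]=5 write a[4]=6, slow++,fast++
slow=4 fast=6: a[fast]=6=a[slow] dup, fast++
slow=4 fast=7: a[fast]=7≠a[slow]=6 write a[5]=7, slow++,fast++
slow=5 fast=8: a[fast]=8≠a[slow]=7 write a[6]=8, slow++,fast++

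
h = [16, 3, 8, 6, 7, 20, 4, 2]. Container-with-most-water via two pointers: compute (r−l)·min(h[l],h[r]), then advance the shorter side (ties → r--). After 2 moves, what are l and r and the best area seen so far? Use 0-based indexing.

l=0, r=5, best area=24

l=0 r=7: min(16,2)*7=14 best=14 *, r--
l=0 r=6: min(16,4)*6=24 best=24 *, r--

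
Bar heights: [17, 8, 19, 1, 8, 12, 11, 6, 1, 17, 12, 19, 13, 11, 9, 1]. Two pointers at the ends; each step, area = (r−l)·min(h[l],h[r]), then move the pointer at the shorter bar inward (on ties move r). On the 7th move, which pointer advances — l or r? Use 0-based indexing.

r

[0,15] min(17,1)*15=15 best=15 * → r--
[0,14] min(17,9)*14=126 best=126 * → r--
[0,13] min(17,11)*13=143 best=143 * → r--
[0,12] min(17,13)*12=156 best=156 * → r--
[0,11] min(17,19)*11=187 best=187 * → l++
[1,11] min(8,19)*10=80 best=187 → l++
[2,11] min(19,19)*9=171 best=187 → r--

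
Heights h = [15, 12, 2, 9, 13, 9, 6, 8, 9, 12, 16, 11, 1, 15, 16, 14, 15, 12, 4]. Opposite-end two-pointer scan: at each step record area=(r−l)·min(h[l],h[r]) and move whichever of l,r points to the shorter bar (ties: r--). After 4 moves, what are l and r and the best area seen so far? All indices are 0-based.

l=0, r=14, best area=240

[0,18] min(15,4)*18=72 best=72 * → r--
[0,17] min(15,12)*17=204 best=204 * → r--
[0,16] min(15,15)*16=240 best=240 * → r--
[0,15] min(15,14)*15=210 best=240 → r--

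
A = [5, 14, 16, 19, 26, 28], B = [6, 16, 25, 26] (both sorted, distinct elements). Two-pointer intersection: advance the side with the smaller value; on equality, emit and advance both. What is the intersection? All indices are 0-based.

i=0 j=0: 5<6, i++
i=1 j=0: 14>6, j++
i=1 j=1: 14<16, i++
i=2 j=1: 16==16 emit, i++,j++
i=3 j=2: 19<25, i++
i=4 j=2: 26>25, j++
i=4 j=3: 26==26 emit, i++,j++

intersection = [16, 26]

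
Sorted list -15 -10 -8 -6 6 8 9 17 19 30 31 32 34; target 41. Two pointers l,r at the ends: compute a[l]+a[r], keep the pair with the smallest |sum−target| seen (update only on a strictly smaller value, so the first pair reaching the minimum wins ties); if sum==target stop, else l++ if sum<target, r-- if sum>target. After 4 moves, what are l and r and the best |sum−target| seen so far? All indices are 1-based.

[1,13] -15+34=19 d=22 * → l++
[2,13] -10+34=24 d=17 * → l++
[3,13] -8+34=26 d=15 * → l++
[4,13] -6+34=28 d=13 * → l++

l=5, r=13, best |Δ|=13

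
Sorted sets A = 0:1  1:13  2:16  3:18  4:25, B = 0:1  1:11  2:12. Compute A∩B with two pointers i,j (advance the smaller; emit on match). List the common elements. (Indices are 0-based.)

intersection = [1]

i=0 j=0: 1==1 emit, i++,j++
i=1 j=1: 13>11, j++
i=1 j=2: 13>12, j++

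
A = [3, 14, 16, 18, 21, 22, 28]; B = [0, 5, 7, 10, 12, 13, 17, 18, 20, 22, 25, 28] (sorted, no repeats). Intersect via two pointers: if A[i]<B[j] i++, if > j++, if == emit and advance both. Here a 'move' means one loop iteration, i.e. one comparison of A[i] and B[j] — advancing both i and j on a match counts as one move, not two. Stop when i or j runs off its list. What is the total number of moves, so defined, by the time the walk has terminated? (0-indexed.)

i=0 j=0: 3>0, j++
i=0 j=1: 3<5, i++
i=1 j=1: 14>5, j++
i=1 j=2: 14>7, j++
i=1 j=3: 14>10, j++
i=1 j=4: 14>12, j++
i=1 j=5: 14>13, j++
i=1 j=6: 14<17, i++
i=2 j=6: 16<17, i++
i=3 j=6: 18>17, j++
i=3 j=7: 18==18 emit, i++,j++
i=4 j=8: 21>20, j++
i=4 j=9: 21<22, i++
i=5 j=9: 22==22 emit, i++,j++
i=6 j=10: 28>25, j++
i=6 j=11: 28==28 emit, i++,j++

16 moves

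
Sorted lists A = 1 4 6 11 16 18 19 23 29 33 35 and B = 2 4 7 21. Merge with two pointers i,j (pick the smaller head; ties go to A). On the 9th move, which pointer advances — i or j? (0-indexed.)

i

i=0 j=0: A[i]=1<=B[j]=2 take 1, i++
i=1 j=0: A[i]=4>B[j]=2 take 2, j++
i=1 j=1: A[i]=4<=B[j]=4 take 4, i++
i=2 j=1: A[i]=6>B[j]=4 take 4, j++
i=2 j=2: A[i]=6<=B[j]=7 take 6, i++
i=3 j=2: A[i]=11>B[j]=7 take 7, j++
i=3 j=3: A[i]=11<=B[j]=21 take 11, i++
i=4 j=3: A[i]=16<=B[j]=21 take 16, i++
i=5 j=3: A[i]=18<=B[j]=21 take 18, i++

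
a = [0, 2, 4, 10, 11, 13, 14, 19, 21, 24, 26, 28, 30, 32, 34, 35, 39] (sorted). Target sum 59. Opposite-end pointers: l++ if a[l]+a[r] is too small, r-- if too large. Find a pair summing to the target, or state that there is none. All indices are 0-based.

l=0 r=16: 0+39=39 <59, l++
l=1 r=16: 2+39=41 <59, l++
l=2 r=16: 4+39=43 <59, l++
l=3 r=16: 10+39=49 <59, l++
l=4 r=16: 11+39=50 <59, l++
l=5 r=16: 13+39=52 <59, l++
l=6 r=16: 14+39=53 <59, l++
l=7 r=16: 19+39=58 <59, l++
l=8 r=16: 21+39=60 >59, r--
l=8 r=15: 21+35=56 <59, l++
l=9 r=15: 24+35=59, found

(24, 35)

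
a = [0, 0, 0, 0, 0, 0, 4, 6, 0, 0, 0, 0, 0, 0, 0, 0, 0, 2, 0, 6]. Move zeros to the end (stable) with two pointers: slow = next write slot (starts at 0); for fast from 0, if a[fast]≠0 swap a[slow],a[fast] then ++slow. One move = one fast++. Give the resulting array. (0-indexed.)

(s=0,f=0) a[fast]=0 → fast++
(s=0,f=1) a[fast]=0 → fast++
(s=0,f=2) a[fast]=0 → fast++
(s=0,f=3) a[fast]=0 → fast++
(s=0,f=4) a[fast]=0 → fast++
(s=0,f=5) a[fast]=0 → fast++
(s=0,f=6) a[fast]=4≠0 swap→a[0]=4 → slow++,fast++
(s=1,f=7) a[fast]=6≠0 swap→a[1]=6 → slow++,fast++
(s=2,f=8) a[fast]=0 → fast++
(s=2,f=9) a[fast]=0 → fast++
(s=2,f=10) a[fast]=0 → fast++
(s=2,f=11) a[fast]=0 → fast++
(s=2,f=12) a[fast]=0 → fast++
(s=2,f=13) a[fast]=0 → fast++
(s=2,f=14) a[fast]=0 → fast++
(s=2,f=15) a[fast]=0 → fast++
(s=2,f=16) a[fast]=0 → fast++
(s=2,f=17) a[fast]=2≠0 swap→a[2]=2 → slow++,fast++
(s=3,f=18) a[fast]=0 → fast++
(s=3,f=19) a[fast]=6≠0 swap→a[3]=6 → slow++,fast++

[4, 6, 2, 6, 0, 0, 0, 0, 0, 0, 0, 0, 0, 0, 0, 0, 0, 0, 0, 0]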